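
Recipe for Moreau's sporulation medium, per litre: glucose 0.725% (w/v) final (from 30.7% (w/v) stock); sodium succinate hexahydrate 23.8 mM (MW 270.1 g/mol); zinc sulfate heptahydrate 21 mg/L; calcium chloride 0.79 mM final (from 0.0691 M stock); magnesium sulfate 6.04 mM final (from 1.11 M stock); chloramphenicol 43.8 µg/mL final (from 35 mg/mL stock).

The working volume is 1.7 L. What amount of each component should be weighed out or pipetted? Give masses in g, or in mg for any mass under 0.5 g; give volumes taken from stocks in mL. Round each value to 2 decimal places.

glucose 40.15 mL; sodium succinate hexahydrate 10.93 g; zinc sulfate heptahydrate 35.70 mg; calcium chloride 19.44 mL; magnesium sulfate 9.25 mL; chloramphenicol 2.13 mL

Working volume: 1.7 L.
glucose: C1V1 = C2V2 → 0.725% ÷ 30.7% × 1700 mL = 40.15 mL
sodium succinate hexahydrate: 23.8 mmol/L × 270.1 g/mol × 1.7 L ÷ 1000 = 10.93 g
zinc sulfate heptahydrate: 21 mg/L × 1.7 L = 35.70 mg
calcium chloride: dilute stock: 0.79 mM × 1700 mL ÷ 69.1 mM = 19.44 mL
magnesium sulfate: V = C2·V2/C1 = 6.04 mM × 1700 mL ÷ 1110 mM = 9.25 mL
chloramphenicol: C1V1 = C2V2 → 43.8 µg/mL × 1700 mL ÷ 35000 µg/mL = 2.13 mL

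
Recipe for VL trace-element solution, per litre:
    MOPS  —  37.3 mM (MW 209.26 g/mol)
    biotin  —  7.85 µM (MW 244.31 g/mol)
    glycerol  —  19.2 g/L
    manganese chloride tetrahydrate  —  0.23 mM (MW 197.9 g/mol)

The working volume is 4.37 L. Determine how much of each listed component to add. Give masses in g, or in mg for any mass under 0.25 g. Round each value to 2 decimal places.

MOPS 34.11 g; biotin 8.38 mg; glycerol 83.90 g; manganese chloride tetrahydrate 198.91 mg

Working volume: 4.37 L.
MOPS: 37.3 mmol/L × 209.26 g/mol × 4.37 L ÷ 1000 = 34.11 g
biotin: 7.85 µmol/L × 244.31 g/mol × 4.37 L ÷ 1000 = 8.38 mg
glycerol: 19.2 g/L × 4.37 L = 83.90 g
manganese chloride tetrahydrate: 0.23 mmol/L × 197.9 mg/mmol × 4.37 L = 198.91 mg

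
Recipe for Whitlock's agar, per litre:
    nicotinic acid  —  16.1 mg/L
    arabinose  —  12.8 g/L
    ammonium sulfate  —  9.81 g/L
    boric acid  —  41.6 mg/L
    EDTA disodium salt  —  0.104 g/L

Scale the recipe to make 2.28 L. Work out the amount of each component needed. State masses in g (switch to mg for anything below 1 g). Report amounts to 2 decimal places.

Scale factor relative to 1 L: 2.28.
nicotinic acid: 16.1 mg/L × 2.28 L = 36.71 mg
arabinose: 12.8 g/L × 2.28 L = 29.18 g
ammonium sulfate: 9.81 g/L × 2.28 L = 22.37 g
boric acid: 41.6 mg/L × 2.28 L = 94.85 mg
EDTA disodium salt: 0.104 g/L × 2.28 L = 0.23712 g = 237.12 mg

nicotinic acid 36.71 mg; arabinose 29.18 g; ammonium sulfate 22.37 g; boric acid 94.85 mg; EDTA disodium salt 237.12 mg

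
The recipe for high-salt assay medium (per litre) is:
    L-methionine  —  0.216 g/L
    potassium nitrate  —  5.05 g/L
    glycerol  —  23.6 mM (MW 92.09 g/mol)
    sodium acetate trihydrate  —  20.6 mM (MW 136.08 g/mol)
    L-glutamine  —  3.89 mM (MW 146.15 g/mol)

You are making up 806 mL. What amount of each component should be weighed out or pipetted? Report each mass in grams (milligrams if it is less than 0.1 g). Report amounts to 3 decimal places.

Working volume: 806 mL = 0.806 L.
L-methionine: 0.216 g/L × 0.806 L = 0.174 g
potassium nitrate: 5.05 g/L × 0.806 L = 4.070 g
glycerol: 23.6 mmol/L × 92.09 g/mol × 0.806 L ÷ 1000 = 1.752 g
sodium acetate trihydrate: 20.6 mmol/L × 136.08 g/mol × 0.806 L ÷ 1000 = 2.259 g
L-glutamine: 3.89 mmol/L × 146.15 g/mol × 0.806 L ÷ 1000 = 0.458 g

L-methionine 0.174 g; potassium nitrate 4.070 g; glycerol 1.752 g; sodium acetate trihydrate 2.259 g; L-glutamine 0.458 g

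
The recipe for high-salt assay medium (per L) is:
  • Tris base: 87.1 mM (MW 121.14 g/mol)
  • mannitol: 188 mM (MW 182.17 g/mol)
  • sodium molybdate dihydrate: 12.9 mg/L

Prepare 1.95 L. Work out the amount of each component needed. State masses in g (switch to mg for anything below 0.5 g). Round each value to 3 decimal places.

Scale factor relative to 1 L: 1.95.
Tris base: 87.1 mmol/L × 121.14 g/mol × 1.95 L ÷ 1000 = 20.575 g
mannitol: 188 mmol/L × 182.17 g/mol × 1.95 L ÷ 1000 = 66.784 g
sodium molybdate dihydrate: 12.9 mg/L × 1.95 L = 25.155 mg

Tris base 20.575 g; mannitol 66.784 g; sodium molybdate dihydrate 25.155 mg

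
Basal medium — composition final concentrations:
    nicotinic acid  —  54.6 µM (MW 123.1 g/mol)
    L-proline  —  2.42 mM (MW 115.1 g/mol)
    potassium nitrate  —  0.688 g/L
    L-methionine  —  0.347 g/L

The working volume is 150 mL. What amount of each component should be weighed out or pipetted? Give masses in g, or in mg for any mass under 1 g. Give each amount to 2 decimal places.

nicotinic acid 1.01 mg; L-proline 41.78 mg; potassium nitrate 103.20 mg; L-methionine 52.05 mg

Target volume = 150 mL = 0.15 L.
nicotinic acid: 54.6 µmol/L × 123.1 g/mol × 0.15 L ÷ 1000 = 1.01 mg
L-proline: 2.42 mmol/L × 115.1 mg/mmol × 0.15 L = 41.78 mg
potassium nitrate: 0.688 g/L × 0.15 L = 0.1032 g = 103.20 mg
L-methionine: 0.347 g/L × 0.15 L = 0.05205 g = 52.05 mg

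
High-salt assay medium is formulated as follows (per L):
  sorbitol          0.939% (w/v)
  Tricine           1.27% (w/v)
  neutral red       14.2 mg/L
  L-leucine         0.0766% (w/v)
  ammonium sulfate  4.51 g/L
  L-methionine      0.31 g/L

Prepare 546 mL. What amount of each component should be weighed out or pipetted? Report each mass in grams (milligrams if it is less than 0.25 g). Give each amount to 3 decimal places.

Target volume = 546 mL = 0.546 L.
sorbitol: 0.939 g per 100 mL × 546 mL ÷ 100 = 5.127 g
Tricine: 1.27 g per 100 mL × 546 mL ÷ 100 = 6.934 g
neutral red: 14.2 mg/L × 0.546 L = 7.753 mg
L-leucine: 0.0766% w/v = 0.766 g/L → 0.766 × 0.546 L = 0.418 g
ammonium sulfate: 4.51 g/L × 0.546 L = 2.462 g
L-methionine: 0.31 g/L × 0.546 L = 0.16926 g = 169.260 mg

sorbitol 5.127 g; Tricine 6.934 g; neutral red 7.753 mg; L-leucine 0.418 g; ammonium sulfate 2.462 g; L-methionine 169.260 mg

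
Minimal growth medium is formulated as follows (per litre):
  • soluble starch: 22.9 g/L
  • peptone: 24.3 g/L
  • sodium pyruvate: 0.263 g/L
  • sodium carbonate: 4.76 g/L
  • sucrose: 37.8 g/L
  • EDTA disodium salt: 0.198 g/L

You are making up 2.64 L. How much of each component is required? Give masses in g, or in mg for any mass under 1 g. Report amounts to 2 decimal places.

Working volume: 2.64 L.
soluble starch: 22.9 g/L × 2.64 L = 60.46 g
peptone: 24.3 g/L × 2.64 L = 64.15 g
sodium pyruvate: 0.263 g/L × 2.64 L = 0.69432 g = 694.32 mg
sodium carbonate: 4.76 g/L × 2.64 L = 12.57 g
sucrose: 37.8 g/L × 2.64 L = 99.79 g
EDTA disodium salt: 0.198 g/L × 2.64 L = 0.52272 g = 522.72 mg

soluble starch 60.46 g; peptone 64.15 g; sodium pyruvate 694.32 mg; sodium carbonate 12.57 g; sucrose 99.79 g; EDTA disodium salt 522.72 mg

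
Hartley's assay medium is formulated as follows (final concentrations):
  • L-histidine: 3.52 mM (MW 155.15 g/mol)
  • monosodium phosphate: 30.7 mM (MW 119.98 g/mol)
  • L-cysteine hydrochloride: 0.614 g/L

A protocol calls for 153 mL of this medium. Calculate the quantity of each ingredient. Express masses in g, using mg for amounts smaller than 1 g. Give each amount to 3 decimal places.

L-histidine 83.558 mg; monosodium phosphate 563.558 mg; L-cysteine hydrochloride 93.942 mg

Target volume = 153 mL = 0.153 L.
L-histidine: 3.52 mmol/L × 155.15 mg/mmol × 0.153 L = 83.558 mg
monosodium phosphate: 30.7 mmol/L × 119.98 mg/mmol × 0.153 L = 563.558 mg
L-cysteine hydrochloride: 0.614 g/L × 0.153 L = 0.093942 g = 93.942 mg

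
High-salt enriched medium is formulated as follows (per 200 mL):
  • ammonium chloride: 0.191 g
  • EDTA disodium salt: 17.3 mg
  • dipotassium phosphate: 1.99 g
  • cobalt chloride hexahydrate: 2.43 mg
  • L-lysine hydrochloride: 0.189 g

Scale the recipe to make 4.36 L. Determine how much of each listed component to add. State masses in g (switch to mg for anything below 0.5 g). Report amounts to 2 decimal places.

ammonium chloride 4.16 g; EDTA disodium salt 377.14 mg; dipotassium phosphate 43.38 g; cobalt chloride hexahydrate 52.97 mg; L-lysine hydrochloride 4.12 g

Ratio of target to recipe volume: 4360 / 200 = 21.8.
ammonium chloride: 0.191 g × (4360 mL / 200 mL) = 4.16 g
EDTA disodium salt: 17.3 mg × (4360 mL / 200 mL) = 377.14 mg
dipotassium phosphate: 1.99 g × (4360 mL / 200 mL) = 43.38 g
cobalt chloride hexahydrate: 2.43 mg × (4360 mL / 200 mL) = 52.97 mg
L-lysine hydrochloride: 0.189 g × (4360 mL / 200 mL) = 4.12 g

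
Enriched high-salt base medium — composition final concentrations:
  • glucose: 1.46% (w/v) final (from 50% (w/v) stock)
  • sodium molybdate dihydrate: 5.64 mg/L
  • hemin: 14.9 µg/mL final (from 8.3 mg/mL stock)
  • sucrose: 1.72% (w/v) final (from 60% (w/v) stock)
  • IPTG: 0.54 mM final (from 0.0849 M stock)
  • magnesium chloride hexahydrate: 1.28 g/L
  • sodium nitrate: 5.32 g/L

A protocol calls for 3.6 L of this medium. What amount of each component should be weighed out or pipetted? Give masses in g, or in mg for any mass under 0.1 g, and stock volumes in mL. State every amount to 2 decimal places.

glucose 105.12 mL; sodium molybdate dihydrate 20.30 mg; hemin 6.46 mL; sucrose 103.20 mL; IPTG 22.90 mL; magnesium chloride hexahydrate 4.61 g; sodium nitrate 19.15 g

Working volume: 3.6 L.
glucose: dilute stock: 1.46% ÷ 50% × 3600 mL = 105.12 mL
sodium molybdate dihydrate: 5.64 mg/L × 3.6 L = 20.30 mg
hemin: V = C2·V2/C1 = 14.9 µg/mL × 3600 mL ÷ 8300 µg/mL = 6.46 mL
sucrose: V = C2·V2/C1 = 1.72% ÷ 60% × 3600 mL = 103.20 mL
IPTG: V = C2·V2/C1 = 0.54 mM × 3600 mL ÷ 84.9 mM = 22.90 mL
magnesium chloride hexahydrate: 1.28 g/L × 3.6 L = 4.61 g
sodium nitrate: 5.32 g/L × 3.6 L = 19.15 g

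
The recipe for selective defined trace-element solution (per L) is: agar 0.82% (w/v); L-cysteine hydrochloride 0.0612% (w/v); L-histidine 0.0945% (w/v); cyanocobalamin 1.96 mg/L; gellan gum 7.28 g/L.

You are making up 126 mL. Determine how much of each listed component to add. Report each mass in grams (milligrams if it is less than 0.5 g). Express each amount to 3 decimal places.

agar 1.033 g; L-cysteine hydrochloride 77.112 mg; L-histidine 119.070 mg; cyanocobalamin 0.247 mg; gellan gum 0.917 g

Scale factor relative to 1 L: 0.126.
agar: 0.82 g per 100 mL × 126 mL ÷ 100 = 1.033 g
L-cysteine hydrochloride: 0.0612 g per 100 mL × 126 mL ÷ 100 = 0.077112 g = 77.112 mg
L-histidine: 0.0945 g per 100 mL × 126 mL ÷ 100 = 0.11907 g = 119.070 mg
cyanocobalamin: 1.96 mg/L × 0.126 L = 0.247 mg
gellan gum: 7.28 g/L × 0.126 L = 0.917 g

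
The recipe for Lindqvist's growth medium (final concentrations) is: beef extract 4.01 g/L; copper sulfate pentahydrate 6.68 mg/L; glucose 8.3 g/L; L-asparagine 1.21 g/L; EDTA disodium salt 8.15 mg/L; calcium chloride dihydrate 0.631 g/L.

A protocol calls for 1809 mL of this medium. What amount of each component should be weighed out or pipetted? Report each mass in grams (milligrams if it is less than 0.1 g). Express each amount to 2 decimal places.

beef extract 7.25 g; copper sulfate pentahydrate 12.08 mg; glucose 15.01 g; L-asparagine 2.19 g; EDTA disodium salt 14.74 mg; calcium chloride dihydrate 1.14 g

Target volume = 1809 mL = 1.809 L.
beef extract: 4.01 g/L × 1.809 L = 7.25 g
copper sulfate pentahydrate: 6.68 mg/L × 1.809 L = 12.08 mg
glucose: 8.3 g/L × 1.809 L = 15.01 g
L-asparagine: 1.21 g/L × 1.809 L = 2.19 g
EDTA disodium salt: 8.15 mg/L × 1.809 L = 14.74 mg
calcium chloride dihydrate: 0.631 g/L × 1.809 L = 1.14 g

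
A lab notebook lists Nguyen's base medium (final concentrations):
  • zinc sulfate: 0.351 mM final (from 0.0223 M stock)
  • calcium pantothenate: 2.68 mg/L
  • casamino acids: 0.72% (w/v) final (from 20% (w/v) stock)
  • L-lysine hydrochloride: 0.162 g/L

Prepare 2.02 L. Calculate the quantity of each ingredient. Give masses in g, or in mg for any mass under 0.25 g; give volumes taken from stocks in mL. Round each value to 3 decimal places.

Working volume: 2.02 L.
zinc sulfate: C1V1 = C2V2 → 0.351 mM × 2020 mL ÷ 22.3 mM = 31.795 mL
calcium pantothenate: 2.68 mg/L × 2.02 L = 5.414 mg
casamino acids: dilute stock: 0.72% ÷ 20% × 2020 mL = 72.720 mL
L-lysine hydrochloride: 0.162 g/L × 2.02 L = 0.327 g

zinc sulfate 31.795 mL; calcium pantothenate 5.414 mg; casamino acids 72.720 mL; L-lysine hydrochloride 0.327 g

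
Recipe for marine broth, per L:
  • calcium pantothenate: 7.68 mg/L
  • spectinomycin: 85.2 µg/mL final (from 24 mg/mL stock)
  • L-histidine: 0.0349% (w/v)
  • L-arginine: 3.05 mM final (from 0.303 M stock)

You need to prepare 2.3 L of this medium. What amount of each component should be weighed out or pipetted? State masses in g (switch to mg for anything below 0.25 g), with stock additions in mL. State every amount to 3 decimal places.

calcium pantothenate 17.664 mg; spectinomycin 8.165 mL; L-histidine 0.803 g; L-arginine 23.152 mL

Working volume: 2.3 L.
calcium pantothenate: 7.68 mg/L × 2.3 L = 17.664 mg
spectinomycin: V = C2·V2/C1 = 85.2 µg/mL × 2300 mL ÷ 24000 µg/mL = 8.165 mL
L-histidine: 0.0349% w/v = 0.349 g/L → 0.349 × 2.3 L = 0.803 g
L-arginine: C1V1 = C2V2 → 3.05 mM × 2300 mL ÷ 303 mM = 23.152 mL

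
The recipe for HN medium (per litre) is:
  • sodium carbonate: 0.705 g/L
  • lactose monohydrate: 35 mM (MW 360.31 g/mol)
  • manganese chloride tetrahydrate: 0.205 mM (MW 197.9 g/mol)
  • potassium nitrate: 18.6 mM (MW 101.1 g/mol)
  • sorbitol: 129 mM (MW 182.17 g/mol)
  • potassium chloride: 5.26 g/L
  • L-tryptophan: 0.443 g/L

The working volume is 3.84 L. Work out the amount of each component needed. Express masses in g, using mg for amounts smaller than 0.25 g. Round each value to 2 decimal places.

sodium carbonate 2.71 g; lactose monohydrate 48.43 g; manganese chloride tetrahydrate 155.79 mg; potassium nitrate 7.22 g; sorbitol 90.24 g; potassium chloride 20.20 g; L-tryptophan 1.70 g

Scale factor relative to 1 L: 3.84.
sodium carbonate: 0.705 g/L × 3.84 L = 2.71 g
lactose monohydrate: 35 mmol/L × 360.31 g/mol × 3.84 L ÷ 1000 = 48.43 g
manganese chloride tetrahydrate: 0.205 mmol/L × 197.9 mg/mmol × 3.84 L = 155.79 mg
potassium nitrate: 18.6 mmol/L × 101.1 g/mol × 3.84 L ÷ 1000 = 7.22 g
sorbitol: 129 mmol/L × 182.17 g/mol × 3.84 L ÷ 1000 = 90.24 g
potassium chloride: 5.26 g/L × 3.84 L = 20.20 g
L-tryptophan: 0.443 g/L × 3.84 L = 1.70 g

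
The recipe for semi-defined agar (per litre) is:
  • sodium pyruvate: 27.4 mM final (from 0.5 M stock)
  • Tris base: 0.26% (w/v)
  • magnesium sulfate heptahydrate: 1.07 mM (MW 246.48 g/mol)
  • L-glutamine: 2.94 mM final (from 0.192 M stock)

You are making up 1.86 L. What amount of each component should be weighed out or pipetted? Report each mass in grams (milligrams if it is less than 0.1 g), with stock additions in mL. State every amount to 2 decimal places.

Scale factor relative to 1 L: 1.86.
sodium pyruvate: dilute stock: 27.4 mM × 1860 mL ÷ 500 mM = 101.93 mL
Tris base: 0.26 g per 100 mL × 1860 mL ÷ 100 = 4.84 g
magnesium sulfate heptahydrate: 1.07 mmol/L × 246.48 g/mol × 1.86 L ÷ 1000 = 0.49 g
L-glutamine: C1V1 = C2V2 → 2.94 mM × 1860 mL ÷ 192 mM = 28.48 mL

sodium pyruvate 101.93 mL; Tris base 4.84 g; magnesium sulfate heptahydrate 0.49 g; L-glutamine 28.48 mL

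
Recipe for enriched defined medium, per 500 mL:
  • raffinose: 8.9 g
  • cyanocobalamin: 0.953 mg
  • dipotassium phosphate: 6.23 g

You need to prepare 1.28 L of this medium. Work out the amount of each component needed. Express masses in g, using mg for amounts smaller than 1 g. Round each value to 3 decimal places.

raffinose 22.784 g; cyanocobalamin 2.440 mg; dipotassium phosphate 15.949 g

Scale factor = 1280 mL / 500 mL = 2.56.
raffinose: 8.9 g × (1280 mL / 500 mL) = 22.784 g
cyanocobalamin: 0.953 mg × (1280 mL / 500 mL) = 2.440 mg
dipotassium phosphate: 6.23 g × (1280 mL / 500 mL) = 15.949 g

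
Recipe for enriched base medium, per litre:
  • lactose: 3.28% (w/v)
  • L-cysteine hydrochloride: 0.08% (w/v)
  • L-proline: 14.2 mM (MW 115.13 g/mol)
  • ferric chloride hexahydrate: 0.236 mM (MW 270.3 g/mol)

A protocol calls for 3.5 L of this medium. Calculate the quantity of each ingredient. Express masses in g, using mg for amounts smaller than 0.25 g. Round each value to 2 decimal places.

Scale factor relative to 1 L: 3.5.
lactose: 3.28 g per 100 mL × 3500 mL ÷ 100 = 114.80 g
L-cysteine hydrochloride: 0.08% w/v = 0.8 g/L → 0.8 × 3.5 L = 2.80 g
L-proline: 14.2 mmol/L × 115.13 g/mol × 3.5 L ÷ 1000 = 5.72 g
ferric chloride hexahydrate: 0.236 mmol/L × 270.3 mg/mmol × 3.5 L = 223.27 mg

lactose 114.80 g; L-cysteine hydrochloride 2.80 g; L-proline 5.72 g; ferric chloride hexahydrate 223.27 mg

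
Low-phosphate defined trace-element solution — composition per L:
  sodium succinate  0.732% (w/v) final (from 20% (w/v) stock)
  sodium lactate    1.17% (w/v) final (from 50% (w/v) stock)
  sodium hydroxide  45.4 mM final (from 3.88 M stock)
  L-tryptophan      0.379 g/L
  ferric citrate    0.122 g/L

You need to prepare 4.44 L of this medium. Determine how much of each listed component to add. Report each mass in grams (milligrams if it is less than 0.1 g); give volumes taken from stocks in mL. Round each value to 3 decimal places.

sodium succinate 162.504 mL; sodium lactate 103.896 mL; sodium hydroxide 51.953 mL; L-tryptophan 1.683 g; ferric citrate 0.542 g

Scale factor relative to 1 L: 4.44.
sodium succinate: dilute stock: 0.732% ÷ 20% × 4440 mL = 162.504 mL
sodium lactate: C1V1 = C2V2 → 1.17% ÷ 50% × 4440 mL = 103.896 mL
sodium hydroxide: V = C2·V2/C1 = 45.4 mM × 4440 mL ÷ 3880 mM = 51.953 mL
L-tryptophan: 0.379 g/L × 4.44 L = 1.683 g
ferric citrate: 0.122 g/L × 4.44 L = 0.542 g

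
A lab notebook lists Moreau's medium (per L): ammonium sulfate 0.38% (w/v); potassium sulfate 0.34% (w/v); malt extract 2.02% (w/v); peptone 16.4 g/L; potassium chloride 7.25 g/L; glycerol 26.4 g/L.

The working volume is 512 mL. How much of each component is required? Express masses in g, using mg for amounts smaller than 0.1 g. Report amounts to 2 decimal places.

ammonium sulfate 1.95 g; potassium sulfate 1.74 g; malt extract 10.34 g; peptone 8.40 g; potassium chloride 3.71 g; glycerol 13.52 g

Scale factor relative to 1 L: 0.512.
ammonium sulfate: 0.38% w/v = 3.8 g/L → 3.8 × 0.512 L = 1.95 g
potassium sulfate: 0.34 g per 100 mL × 512 mL ÷ 100 = 1.74 g
malt extract: 2.02% w/v = 20.2 g/L → 20.2 × 0.512 L = 10.34 g
peptone: 16.4 g/L × 0.512 L = 8.40 g
potassium chloride: 7.25 g/L × 0.512 L = 3.71 g
glycerol: 26.4 g/L × 0.512 L = 13.52 g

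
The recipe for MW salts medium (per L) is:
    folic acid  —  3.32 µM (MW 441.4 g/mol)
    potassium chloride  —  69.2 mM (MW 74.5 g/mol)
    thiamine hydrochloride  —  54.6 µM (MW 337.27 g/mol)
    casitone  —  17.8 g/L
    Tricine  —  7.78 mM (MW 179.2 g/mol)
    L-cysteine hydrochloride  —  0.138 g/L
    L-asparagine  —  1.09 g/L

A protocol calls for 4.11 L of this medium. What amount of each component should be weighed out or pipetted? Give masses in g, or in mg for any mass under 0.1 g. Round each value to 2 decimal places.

Scale factor relative to 1 L: 4.11.
folic acid: 3.32 µmol/L × 441.4 g/mol × 4.11 L ÷ 1000 = 6.02 mg
potassium chloride: 69.2 mmol/L × 74.5 g/mol × 4.11 L ÷ 1000 = 21.19 g
thiamine hydrochloride: 54.6 µmol/L × 337.27 g/mol × 4.11 L ÷ 1000 = 75.69 mg
casitone: 17.8 g/L × 4.11 L = 73.16 g
Tricine: 7.78 mmol/L × 179.2 g/mol × 4.11 L ÷ 1000 = 5.73 g
L-cysteine hydrochloride: 0.138 g/L × 4.11 L = 0.57 g
L-asparagine: 1.09 g/L × 4.11 L = 4.48 g

folic acid 6.02 mg; potassium chloride 21.19 g; thiamine hydrochloride 75.69 mg; casitone 73.16 g; Tricine 5.73 g; L-cysteine hydrochloride 0.57 g; L-asparagine 4.48 g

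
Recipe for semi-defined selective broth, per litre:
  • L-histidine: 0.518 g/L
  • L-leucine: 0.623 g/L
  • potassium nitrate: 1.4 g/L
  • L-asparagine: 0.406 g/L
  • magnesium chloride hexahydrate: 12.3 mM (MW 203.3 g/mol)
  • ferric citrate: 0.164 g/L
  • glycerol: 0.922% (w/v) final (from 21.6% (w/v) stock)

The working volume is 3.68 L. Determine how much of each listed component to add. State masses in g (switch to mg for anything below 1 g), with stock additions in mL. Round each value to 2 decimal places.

Scale factor relative to 1 L: 3.68.
L-histidine: 0.518 g/L × 3.68 L = 1.91 g
L-leucine: 0.623 g/L × 3.68 L = 2.29 g
potassium nitrate: 1.4 g/L × 3.68 L = 5.15 g
L-asparagine: 0.406 g/L × 3.68 L = 1.49 g
magnesium chloride hexahydrate: 12.3 mmol/L × 203.3 g/mol × 3.68 L ÷ 1000 = 9.20 g
ferric citrate: 0.164 g/L × 3.68 L = 0.60352 g = 603.52 mg
glycerol: dilute stock: 0.922% ÷ 21.6% × 3680 mL = 157.08 mL

L-histidine 1.91 g; L-leucine 2.29 g; potassium nitrate 5.15 g; L-asparagine 1.49 g; magnesium chloride hexahydrate 9.20 g; ferric citrate 603.52 mg; glycerol 157.08 mL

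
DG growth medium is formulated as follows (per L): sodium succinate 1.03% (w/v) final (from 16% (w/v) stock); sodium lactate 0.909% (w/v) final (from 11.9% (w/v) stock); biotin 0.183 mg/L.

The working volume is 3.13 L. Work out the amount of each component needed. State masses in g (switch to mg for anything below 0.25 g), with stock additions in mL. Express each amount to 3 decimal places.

Scale factor relative to 1 L: 3.13.
sodium succinate: C1V1 = C2V2 → 1.03% ÷ 16% × 3130 mL = 201.494 mL
sodium lactate: C1V1 = C2V2 → 0.909% ÷ 11.9% × 3130 mL = 239.090 mL
biotin: 0.183 mg/L × 3.13 L = 0.573 mg

sodium succinate 201.494 mL; sodium lactate 239.090 mL; biotin 0.573 mg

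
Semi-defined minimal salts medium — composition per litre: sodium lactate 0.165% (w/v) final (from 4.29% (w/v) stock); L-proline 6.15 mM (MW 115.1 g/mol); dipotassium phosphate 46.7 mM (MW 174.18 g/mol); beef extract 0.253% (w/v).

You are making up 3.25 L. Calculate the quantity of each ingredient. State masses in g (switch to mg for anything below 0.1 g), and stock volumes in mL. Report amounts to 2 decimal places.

Scale factor relative to 1 L: 3.25.
sodium lactate: dilute stock: 0.165% ÷ 4.29% × 3250 mL = 125.00 mL
L-proline: 6.15 mmol/L × 115.1 g/mol × 3.25 L ÷ 1000 = 2.30 g
dipotassium phosphate: 46.7 mmol/L × 174.18 g/mol × 3.25 L ÷ 1000 = 26.44 g
beef extract: 0.253% w/v = 2.53 g/L → 2.53 × 3.25 L = 8.22 g

sodium lactate 125.00 mL; L-proline 2.30 g; dipotassium phosphate 26.44 g; beef extract 8.22 g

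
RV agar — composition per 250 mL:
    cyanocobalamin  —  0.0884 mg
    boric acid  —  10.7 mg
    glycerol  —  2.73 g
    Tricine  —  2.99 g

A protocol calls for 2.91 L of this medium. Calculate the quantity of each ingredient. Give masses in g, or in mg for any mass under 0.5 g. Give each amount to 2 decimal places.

Scale factor = 2910 mL / 250 mL = 11.64.
cyanocobalamin: 0.0884 mg × (2910 mL / 250 mL) = 1.03 mg
boric acid: 10.7 mg × (2910 mL / 250 mL) = 124.55 mg
glycerol: 2.73 g × (2910 mL / 250 mL) = 31.78 g
Tricine: 2.99 g × (2910 mL / 250 mL) = 34.80 g

cyanocobalamin 1.03 mg; boric acid 124.55 mg; glycerol 31.78 g; Tricine 34.80 g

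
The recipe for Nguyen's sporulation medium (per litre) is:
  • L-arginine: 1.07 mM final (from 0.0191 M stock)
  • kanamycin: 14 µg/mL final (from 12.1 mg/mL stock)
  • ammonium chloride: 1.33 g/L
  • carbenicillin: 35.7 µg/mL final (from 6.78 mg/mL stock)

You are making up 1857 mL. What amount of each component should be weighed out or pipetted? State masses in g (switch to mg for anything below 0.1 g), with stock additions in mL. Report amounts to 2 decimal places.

L-arginine 104.03 mL; kanamycin 2.15 mL; ammonium chloride 2.47 g; carbenicillin 9.78 mL

Scale factor relative to 1 L: 1.857.
L-arginine: C1V1 = C2V2 → 1.07 mM × 1857 mL ÷ 19.1 mM = 104.03 mL
kanamycin: V = C2·V2/C1 = 14 µg/mL × 1857 mL ÷ 12100 µg/mL = 2.15 mL
ammonium chloride: 1.33 g/L × 1.857 L = 2.47 g
carbenicillin: dilute stock: 35.7 µg/mL × 1857 mL ÷ 6780 µg/mL = 9.78 mL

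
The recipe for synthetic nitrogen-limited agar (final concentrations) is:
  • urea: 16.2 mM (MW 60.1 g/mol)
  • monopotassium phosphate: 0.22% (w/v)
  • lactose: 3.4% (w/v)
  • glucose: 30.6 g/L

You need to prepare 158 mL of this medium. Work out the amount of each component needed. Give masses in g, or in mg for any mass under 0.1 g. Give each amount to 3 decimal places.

urea 0.154 g; monopotassium phosphate 0.348 g; lactose 5.372 g; glucose 4.835 g

Working volume: 158 mL = 0.158 L.
urea: 16.2 mmol/L × 60.1 g/mol × 0.158 L ÷ 1000 = 0.154 g
monopotassium phosphate: 0.22% w/v = 2.2 g/L → 2.2 × 0.158 L = 0.348 g
lactose: 3.4% w/v = 34 g/L → 34 × 0.158 L = 5.372 g
glucose: 30.6 g/L × 0.158 L = 4.835 g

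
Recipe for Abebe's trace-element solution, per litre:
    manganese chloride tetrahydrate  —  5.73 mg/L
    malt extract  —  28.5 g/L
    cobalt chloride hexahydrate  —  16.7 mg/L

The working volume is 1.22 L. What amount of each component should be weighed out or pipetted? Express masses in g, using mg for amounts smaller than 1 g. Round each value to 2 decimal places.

Scale factor relative to 1 L: 1.22.
manganese chloride tetrahydrate: 5.73 mg/L × 1.22 L = 6.99 mg
malt extract: 28.5 g/L × 1.22 L = 34.77 g
cobalt chloride hexahydrate: 16.7 mg/L × 1.22 L = 20.37 mg

manganese chloride tetrahydrate 6.99 mg; malt extract 34.77 g; cobalt chloride hexahydrate 20.37 mg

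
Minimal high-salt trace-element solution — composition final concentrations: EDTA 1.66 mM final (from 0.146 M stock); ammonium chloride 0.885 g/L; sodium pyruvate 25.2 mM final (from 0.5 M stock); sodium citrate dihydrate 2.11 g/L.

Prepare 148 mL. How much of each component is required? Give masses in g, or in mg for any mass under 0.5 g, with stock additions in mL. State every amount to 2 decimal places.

EDTA 1.68 mL; ammonium chloride 130.98 mg; sodium pyruvate 7.46 mL; sodium citrate dihydrate 312.28 mg

Target volume = 148 mL = 0.148 L.
EDTA: dilute stock: 1.66 mM × 148 mL ÷ 146 mM = 1.68 mL
ammonium chloride: 0.885 g/L × 0.148 L = 0.13098 g = 130.98 mg
sodium pyruvate: C1V1 = C2V2 → 25.2 mM × 148 mL ÷ 500 mM = 7.46 mL
sodium citrate dihydrate: 2.11 g/L × 0.148 L = 0.31228 g = 312.28 mg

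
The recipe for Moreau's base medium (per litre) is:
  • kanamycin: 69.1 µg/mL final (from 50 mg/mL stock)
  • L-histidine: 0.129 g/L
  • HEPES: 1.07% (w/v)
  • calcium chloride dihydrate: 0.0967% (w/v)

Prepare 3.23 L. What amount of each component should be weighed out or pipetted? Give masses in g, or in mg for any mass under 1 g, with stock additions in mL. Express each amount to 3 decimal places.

kanamycin 4.464 mL; L-histidine 416.670 mg; HEPES 34.561 g; calcium chloride dihydrate 3.123 g

Scale factor relative to 1 L: 3.23.
kanamycin: dilute stock: 69.1 µg/mL × 3230 mL ÷ 50000 µg/mL = 4.464 mL
L-histidine: 0.129 g/L × 3.23 L = 0.41667 g = 416.670 mg
HEPES: 1.07 g per 100 mL × 3230 mL ÷ 100 = 34.561 g
calcium chloride dihydrate: 0.0967 g per 100 mL × 3230 mL ÷ 100 = 3.123 g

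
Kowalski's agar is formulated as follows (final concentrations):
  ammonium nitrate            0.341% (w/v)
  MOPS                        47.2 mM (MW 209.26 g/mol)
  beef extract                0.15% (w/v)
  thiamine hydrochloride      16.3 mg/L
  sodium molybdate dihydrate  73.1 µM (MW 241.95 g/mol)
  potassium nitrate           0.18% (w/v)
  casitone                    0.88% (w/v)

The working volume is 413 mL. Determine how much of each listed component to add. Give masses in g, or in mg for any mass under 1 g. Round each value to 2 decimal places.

ammonium nitrate 1.41 g; MOPS 4.08 g; beef extract 619.50 mg; thiamine hydrochloride 6.73 mg; sodium molybdate dihydrate 7.30 mg; potassium nitrate 743.40 mg; casitone 3.63 g

Scale factor relative to 1 L: 0.413.
ammonium nitrate: 0.341 g per 100 mL × 413 mL ÷ 100 = 1.41 g
MOPS: 47.2 mmol/L × 209.26 g/mol × 0.413 L ÷ 1000 = 4.08 g
beef extract: 0.15% w/v = 1.5 g/L → 1.5 × 0.413 L = 0.6195 g = 619.50 mg
thiamine hydrochloride: 16.3 mg/L × 0.413 L = 6.73 mg
sodium molybdate dihydrate: 73.1 µmol/L × 241.95 g/mol × 0.413 L ÷ 1000 = 7.30 mg
potassium nitrate: 0.18% w/v = 1.8 g/L → 1.8 × 0.413 L = 0.7434 g = 743.40 mg
casitone: 0.88 g per 100 mL × 413 mL ÷ 100 = 3.63 g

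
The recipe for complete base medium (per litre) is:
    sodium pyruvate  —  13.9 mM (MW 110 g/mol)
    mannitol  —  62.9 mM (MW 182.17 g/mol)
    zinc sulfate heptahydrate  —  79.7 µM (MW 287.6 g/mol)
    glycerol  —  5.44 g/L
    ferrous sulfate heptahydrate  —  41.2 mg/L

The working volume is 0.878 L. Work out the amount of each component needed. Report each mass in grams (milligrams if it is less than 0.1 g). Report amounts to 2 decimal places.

sodium pyruvate 1.34 g; mannitol 10.06 g; zinc sulfate heptahydrate 20.13 mg; glycerol 4.78 g; ferrous sulfate heptahydrate 36.17 mg

Scale factor relative to 1 L: 0.878.
sodium pyruvate: 13.9 mmol/L × 110 g/mol × 0.878 L ÷ 1000 = 1.34 g
mannitol: 62.9 mmol/L × 182.17 g/mol × 0.878 L ÷ 1000 = 10.06 g
zinc sulfate heptahydrate: 79.7 µmol/L × 287.6 g/mol × 0.878 L ÷ 1000 = 20.13 mg
glycerol: 5.44 g/L × 0.878 L = 4.78 g
ferrous sulfate heptahydrate: 41.2 mg/L × 0.878 L = 36.17 mg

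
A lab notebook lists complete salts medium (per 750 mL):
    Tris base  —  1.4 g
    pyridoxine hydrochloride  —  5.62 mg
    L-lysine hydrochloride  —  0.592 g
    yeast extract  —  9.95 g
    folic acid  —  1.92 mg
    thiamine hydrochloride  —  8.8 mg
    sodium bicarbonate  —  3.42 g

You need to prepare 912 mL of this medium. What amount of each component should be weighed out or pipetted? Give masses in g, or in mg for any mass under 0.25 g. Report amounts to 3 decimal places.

Scale factor = 912 mL / 750 mL = 1.216.
Tris base: 1.4 g × (912 mL / 750 mL) = 1.702 g
pyridoxine hydrochloride: 5.62 mg × (912 mL / 750 mL) = 6.834 mg
L-lysine hydrochloride: 0.592 g × (912 mL / 750 mL) = 0.720 g
yeast extract: 9.95 g × (912 mL / 750 mL) = 12.099 g
folic acid: 1.92 mg × (912 mL / 750 mL) = 2.335 mg
thiamine hydrochloride: 8.8 mg × (912 mL / 750 mL) = 10.701 mg
sodium bicarbonate: 3.42 g × (912 mL / 750 mL) = 4.159 g

Tris base 1.702 g; pyridoxine hydrochloride 6.834 mg; L-lysine hydrochloride 0.720 g; yeast extract 12.099 g; folic acid 2.335 mg; thiamine hydrochloride 10.701 mg; sodium bicarbonate 4.159 g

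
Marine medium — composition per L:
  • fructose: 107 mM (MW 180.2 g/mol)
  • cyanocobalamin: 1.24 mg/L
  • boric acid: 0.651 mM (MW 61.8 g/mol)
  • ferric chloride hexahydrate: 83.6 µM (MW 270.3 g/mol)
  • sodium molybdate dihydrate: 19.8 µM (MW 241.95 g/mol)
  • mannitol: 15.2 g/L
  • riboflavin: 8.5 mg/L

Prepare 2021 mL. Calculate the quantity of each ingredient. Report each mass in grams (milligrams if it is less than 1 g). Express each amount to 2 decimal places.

fructose 38.97 g; cyanocobalamin 2.51 mg; boric acid 81.31 mg; ferric chloride hexahydrate 45.67 mg; sodium molybdate dihydrate 9.68 mg; mannitol 30.72 g; riboflavin 17.18 mg

Target volume = 2021 mL = 2.021 L.
fructose: 107 mmol/L × 180.2 g/mol × 2.021 L ÷ 1000 = 38.97 g
cyanocobalamin: 1.24 mg/L × 2.021 L = 2.51 mg
boric acid: 0.651 mmol/L × 61.8 mg/mmol × 2.021 L = 81.31 mg
ferric chloride hexahydrate: 83.6 µmol/L × 270.3 g/mol × 2.021 L ÷ 1000 = 45.67 mg
sodium molybdate dihydrate: 19.8 µmol/L × 241.95 g/mol × 2.021 L ÷ 1000 = 9.68 mg
mannitol: 15.2 g/L × 2.021 L = 30.72 g
riboflavin: 8.5 mg/L × 2.021 L = 17.18 mg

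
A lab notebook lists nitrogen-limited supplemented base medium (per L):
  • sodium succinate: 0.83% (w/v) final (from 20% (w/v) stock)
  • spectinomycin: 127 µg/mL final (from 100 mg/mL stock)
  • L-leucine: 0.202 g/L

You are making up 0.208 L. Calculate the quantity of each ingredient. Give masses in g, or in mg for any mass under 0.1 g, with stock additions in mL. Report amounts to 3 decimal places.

sodium succinate 8.632 mL; spectinomycin 0.264 mL; L-leucine 42.016 mg

Working volume: 0.208 L.
sodium succinate: V = C2·V2/C1 = 0.83% ÷ 20% × 208 mL = 8.632 mL
spectinomycin: C1V1 = C2V2 → 127 µg/mL × 208 mL ÷ 100000 µg/mL = 0.264 mL
L-leucine: 0.202 g/L × 0.208 L = 0.042016 g = 42.016 mg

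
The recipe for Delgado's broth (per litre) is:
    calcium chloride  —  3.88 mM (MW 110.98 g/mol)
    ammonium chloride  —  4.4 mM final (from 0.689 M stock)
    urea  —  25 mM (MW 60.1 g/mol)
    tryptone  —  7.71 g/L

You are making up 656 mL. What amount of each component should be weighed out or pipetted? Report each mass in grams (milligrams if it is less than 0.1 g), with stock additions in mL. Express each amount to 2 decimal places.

Scale factor relative to 1 L: 0.656.
calcium chloride: 3.88 mmol/L × 110.98 g/mol × 0.656 L ÷ 1000 = 0.28 g
ammonium chloride: dilute stock: 4.4 mM × 656 mL ÷ 689 mM = 4.19 mL
urea: 25 mmol/L × 60.1 g/mol × 0.656 L ÷ 1000 = 0.99 g
tryptone: 7.71 g/L × 0.656 L = 5.06 g

calcium chloride 0.28 g; ammonium chloride 4.19 mL; urea 0.99 g; tryptone 5.06 g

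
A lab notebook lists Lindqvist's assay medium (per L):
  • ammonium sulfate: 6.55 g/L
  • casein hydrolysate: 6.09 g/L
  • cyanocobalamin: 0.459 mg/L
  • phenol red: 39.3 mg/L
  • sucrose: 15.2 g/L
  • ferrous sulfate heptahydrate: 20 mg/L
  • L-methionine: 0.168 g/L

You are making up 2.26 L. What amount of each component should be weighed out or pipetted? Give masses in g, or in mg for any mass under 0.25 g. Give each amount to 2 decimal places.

ammonium sulfate 14.80 g; casein hydrolysate 13.76 g; cyanocobalamin 1.04 mg; phenol red 88.82 mg; sucrose 34.35 g; ferrous sulfate heptahydrate 45.20 mg; L-methionine 0.38 g

Scale factor relative to 1 L: 2.26.
ammonium sulfate: 6.55 g/L × 2.26 L = 14.80 g
casein hydrolysate: 6.09 g/L × 2.26 L = 13.76 g
cyanocobalamin: 0.459 mg/L × 2.26 L = 1.04 mg
phenol red: 39.3 mg/L × 2.26 L = 88.82 mg
sucrose: 15.2 g/L × 2.26 L = 34.35 g
ferrous sulfate heptahydrate: 20 mg/L × 2.26 L = 45.20 mg
L-methionine: 0.168 g/L × 2.26 L = 0.38 g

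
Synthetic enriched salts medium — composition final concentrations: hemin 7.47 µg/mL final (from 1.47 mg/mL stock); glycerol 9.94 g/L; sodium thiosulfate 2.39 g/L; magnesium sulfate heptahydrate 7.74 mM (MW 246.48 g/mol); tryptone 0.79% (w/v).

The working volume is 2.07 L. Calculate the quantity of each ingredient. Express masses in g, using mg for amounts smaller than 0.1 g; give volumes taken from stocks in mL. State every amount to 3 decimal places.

hemin 10.519 mL; glycerol 20.576 g; sodium thiosulfate 4.947 g; magnesium sulfate heptahydrate 3.949 g; tryptone 16.353 g

Scale factor relative to 1 L: 2.07.
hemin: C1V1 = C2V2 → 7.47 µg/mL × 2070 mL ÷ 1470 µg/mL = 10.519 mL
glycerol: 9.94 g/L × 2.07 L = 20.576 g
sodium thiosulfate: 2.39 g/L × 2.07 L = 4.947 g
magnesium sulfate heptahydrate: 7.74 mmol/L × 246.48 g/mol × 2.07 L ÷ 1000 = 3.949 g
tryptone: 0.79 g per 100 mL × 2070 mL ÷ 100 = 16.353 g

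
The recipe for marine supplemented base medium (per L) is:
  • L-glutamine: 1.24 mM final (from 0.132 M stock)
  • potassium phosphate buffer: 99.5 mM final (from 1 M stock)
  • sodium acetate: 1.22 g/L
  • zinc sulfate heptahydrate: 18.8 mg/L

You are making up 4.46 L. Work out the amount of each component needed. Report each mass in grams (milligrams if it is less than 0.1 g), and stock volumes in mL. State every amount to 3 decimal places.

Scale factor relative to 1 L: 4.46.
L-glutamine: C1V1 = C2V2 → 1.24 mM × 4460 mL ÷ 132 mM = 41.897 mL
potassium phosphate buffer: C1V1 = C2V2 → 99.5 mM × 4460 mL ÷ 1000 mM = 443.770 mL
sodium acetate: 1.22 g/L × 4.46 L = 5.441 g
zinc sulfate heptahydrate: 18.8 mg/L × 4.46 L = 83.848 mg

L-glutamine 41.897 mL; potassium phosphate buffer 443.770 mL; sodium acetate 5.441 g; zinc sulfate heptahydrate 83.848 mg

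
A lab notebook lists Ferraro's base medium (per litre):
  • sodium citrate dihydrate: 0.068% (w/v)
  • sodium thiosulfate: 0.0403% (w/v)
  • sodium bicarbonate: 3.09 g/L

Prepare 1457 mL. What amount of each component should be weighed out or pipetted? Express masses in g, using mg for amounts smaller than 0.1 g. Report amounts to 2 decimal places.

sodium citrate dihydrate 0.99 g; sodium thiosulfate 0.59 g; sodium bicarbonate 4.50 g

Working volume: 1457 mL = 1.457 L.
sodium citrate dihydrate: 0.068% w/v = 0.68 g/L → 0.68 × 1.457 L = 0.99 g
sodium thiosulfate: 0.0403 g per 100 mL × 1457 mL ÷ 100 = 0.59 g
sodium bicarbonate: 3.09 g/L × 1.457 L = 4.50 g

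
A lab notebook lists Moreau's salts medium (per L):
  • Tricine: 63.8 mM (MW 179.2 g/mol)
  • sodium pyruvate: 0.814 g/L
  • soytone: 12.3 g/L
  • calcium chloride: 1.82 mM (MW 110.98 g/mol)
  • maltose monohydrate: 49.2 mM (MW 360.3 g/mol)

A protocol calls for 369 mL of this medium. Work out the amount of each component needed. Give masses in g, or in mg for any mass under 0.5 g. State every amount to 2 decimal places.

Target volume = 369 mL = 0.369 L.
Tricine: 63.8 mmol/L × 179.2 g/mol × 0.369 L ÷ 1000 = 4.22 g
sodium pyruvate: 0.814 g/L × 0.369 L = 0.300366 g = 300.37 mg
soytone: 12.3 g/L × 0.369 L = 4.54 g
calcium chloride: 1.82 mmol/L × 110.98 mg/mmol × 0.369 L = 74.53 mg
maltose monohydrate: 49.2 mmol/L × 360.3 g/mol × 0.369 L ÷ 1000 = 6.54 g

Tricine 4.22 g; sodium pyruvate 300.37 mg; soytone 4.54 g; calcium chloride 74.53 mg; maltose monohydrate 6.54 g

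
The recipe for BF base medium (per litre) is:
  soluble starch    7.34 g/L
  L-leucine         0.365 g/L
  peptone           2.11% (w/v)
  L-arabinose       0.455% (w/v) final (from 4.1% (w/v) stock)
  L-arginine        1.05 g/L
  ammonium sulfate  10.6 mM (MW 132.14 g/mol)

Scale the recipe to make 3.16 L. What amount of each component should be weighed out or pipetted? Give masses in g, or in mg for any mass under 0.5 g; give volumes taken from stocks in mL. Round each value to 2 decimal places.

Scale factor relative to 1 L: 3.16.
soluble starch: 7.34 g/L × 3.16 L = 23.19 g
L-leucine: 0.365 g/L × 3.16 L = 1.15 g
peptone: 2.11% w/v = 21.1 g/L → 21.1 × 3.16 L = 66.68 g
L-arabinose: V = C2·V2/C1 = 0.455% ÷ 4.1% × 3160 mL = 350.68 mL
L-arginine: 1.05 g/L × 3.16 L = 3.32 g
ammonium sulfate: 10.6 mmol/L × 132.14 g/mol × 3.16 L ÷ 1000 = 4.43 g

soluble starch 23.19 g; L-leucine 1.15 g; peptone 66.68 g; L-arabinose 350.68 mL; L-arginine 3.32 g; ammonium sulfate 4.43 g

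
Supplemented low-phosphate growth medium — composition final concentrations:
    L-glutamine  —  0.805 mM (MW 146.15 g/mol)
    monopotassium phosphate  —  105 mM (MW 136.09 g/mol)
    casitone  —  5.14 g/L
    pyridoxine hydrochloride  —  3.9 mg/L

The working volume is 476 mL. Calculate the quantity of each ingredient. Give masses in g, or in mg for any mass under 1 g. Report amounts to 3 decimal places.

Scale factor relative to 1 L: 0.476.
L-glutamine: 0.805 mmol/L × 146.15 mg/mmol × 0.476 L = 56.002 mg
monopotassium phosphate: 105 mmol/L × 136.09 g/mol × 0.476 L ÷ 1000 = 6.802 g
casitone: 5.14 g/L × 0.476 L = 2.447 g
pyridoxine hydrochloride: 3.9 mg/L × 0.476 L = 1.856 mg

L-glutamine 56.002 mg; monopotassium phosphate 6.802 g; casitone 2.447 g; pyridoxine hydrochloride 1.856 mg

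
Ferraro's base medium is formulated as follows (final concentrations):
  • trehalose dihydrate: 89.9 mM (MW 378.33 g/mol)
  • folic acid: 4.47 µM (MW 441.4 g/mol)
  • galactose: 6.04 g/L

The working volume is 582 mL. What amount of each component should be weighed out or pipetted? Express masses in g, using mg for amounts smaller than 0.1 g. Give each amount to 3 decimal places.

trehalose dihydrate 19.795 g; folic acid 1.148 mg; galactose 3.515 g

Working volume: 582 mL = 0.582 L.
trehalose dihydrate: 89.9 mmol/L × 378.33 g/mol × 0.582 L ÷ 1000 = 19.795 g
folic acid: 4.47 µmol/L × 441.4 g/mol × 0.582 L ÷ 1000 = 1.148 mg
galactose: 6.04 g/L × 0.582 L = 3.515 g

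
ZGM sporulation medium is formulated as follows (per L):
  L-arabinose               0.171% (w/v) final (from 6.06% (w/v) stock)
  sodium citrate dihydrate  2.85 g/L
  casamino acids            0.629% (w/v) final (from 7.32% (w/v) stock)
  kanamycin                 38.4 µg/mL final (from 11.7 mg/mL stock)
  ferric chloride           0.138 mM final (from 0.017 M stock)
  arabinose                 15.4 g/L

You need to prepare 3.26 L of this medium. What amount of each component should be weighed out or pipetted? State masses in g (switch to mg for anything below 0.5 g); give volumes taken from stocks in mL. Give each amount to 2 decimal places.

L-arabinose 91.99 mL; sodium citrate dihydrate 9.29 g; casamino acids 280.13 mL; kanamycin 10.70 mL; ferric chloride 26.46 mL; arabinose 50.20 g

Scale factor relative to 1 L: 3.26.
L-arabinose: C1V1 = C2V2 → 0.171% ÷ 6.06% × 3260 mL = 91.99 mL
sodium citrate dihydrate: 2.85 g/L × 3.26 L = 9.29 g
casamino acids: C1V1 = C2V2 → 0.629% ÷ 7.32% × 3260 mL = 280.13 mL
kanamycin: dilute stock: 38.4 µg/mL × 3260 mL ÷ 11700 µg/mL = 10.70 mL
ferric chloride: C1V1 = C2V2 → 0.138 mM × 3260 mL ÷ 17 mM = 26.46 mL
arabinose: 15.4 g/L × 3.26 L = 50.20 g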